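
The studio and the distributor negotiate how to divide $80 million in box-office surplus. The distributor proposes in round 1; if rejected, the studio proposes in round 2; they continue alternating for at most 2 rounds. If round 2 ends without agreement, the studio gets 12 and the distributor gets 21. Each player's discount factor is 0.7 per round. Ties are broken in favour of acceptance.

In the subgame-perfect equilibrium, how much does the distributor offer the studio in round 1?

Round 2 (the studio proposes): the distributor gets 21 if talks fail, so the studio offers 21 and keeps 59.
Round 1 (the distributor proposes): the studio can get 59 next round, worth 0.7 × 59 = 41.3 now; the distributor offers that and keeps 38.7.

41.3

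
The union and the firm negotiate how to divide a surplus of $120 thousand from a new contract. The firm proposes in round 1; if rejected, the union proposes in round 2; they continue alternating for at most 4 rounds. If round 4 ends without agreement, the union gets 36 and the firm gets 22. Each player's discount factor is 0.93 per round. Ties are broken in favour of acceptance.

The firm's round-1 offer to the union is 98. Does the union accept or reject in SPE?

Work out the union's continuation value if the offer is rejected.
Round 4 (the union proposes): the firm gets 22 if talks fail, so the union offers 22 and keeps 98.
Round 3 (the firm proposes): the union can get 98 next round, worth 0.93 × 98 = 91.14 now. The firm offers 91.14 and keeps 120 − 91.14 = 28.86.
Round 2 (the union proposes): the firm can get 28.86 next round, worth 0.93 × 28.86 = 26.8398 now, so the union offers 26.8398, keeping 93.1602.
So by rejecting in round 1, the union gets 93.1602 next round, worth 0.93 × 93.1602 = 86.638986 now.
Offer 98 ≥ 86.638986, so the union accepts.

Accept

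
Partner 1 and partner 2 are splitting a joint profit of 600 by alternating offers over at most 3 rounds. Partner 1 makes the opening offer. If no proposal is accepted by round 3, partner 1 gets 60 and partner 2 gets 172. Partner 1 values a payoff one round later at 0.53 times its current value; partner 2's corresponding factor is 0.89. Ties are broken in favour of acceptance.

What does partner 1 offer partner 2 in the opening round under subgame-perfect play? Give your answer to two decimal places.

Round 3 (partner 1 proposes): partner 2 gets 172 if talks fail, so partner 1 offers 172 and keeps 428.
Round 2 (partner 2 proposes): partner 1 can get 428 next round, worth 0.53 × 428 = 226.84 now; partner 2 offers that and keeps 373.16.
Round 1 (partner 1 proposes): partner 2 can get 373.16 next round, worth 0.89 × 373.16 = 332.1124 now; partner 1 offers that and keeps 267.8876.

332.11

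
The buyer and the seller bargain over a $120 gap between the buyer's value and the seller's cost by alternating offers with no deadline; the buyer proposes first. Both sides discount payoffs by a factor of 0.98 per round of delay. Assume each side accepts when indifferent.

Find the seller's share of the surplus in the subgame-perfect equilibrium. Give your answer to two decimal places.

59.39

When the buyer proposes, the seller accepts any offer worth at least 0.98 times what the seller would get by proposing next round; and vice versa.
This gives x = 120 − 0.98y and y = 120 − 0.98x, where x and y are each side's share when it proposes.
Hence (1 − 0.98·0.98)x = 120(1 − 0.98), i.e. 0.0396·x = 2.4.
x ≈ 60.6061; the seller's share is 120 − x ≈ 59.3939.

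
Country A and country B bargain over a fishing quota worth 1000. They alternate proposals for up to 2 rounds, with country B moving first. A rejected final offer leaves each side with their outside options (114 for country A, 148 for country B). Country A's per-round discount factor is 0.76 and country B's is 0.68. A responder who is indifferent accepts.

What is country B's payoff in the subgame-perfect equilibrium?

352.48

Round 2 (country A proposes): country B gets 148 if talks fail, so country A offers 148 and keeps 852.
Round 1 (country B proposes): country A can get 852 next round, worth 0.76 × 852 = 647.52 now; country B offers that and keeps 352.48.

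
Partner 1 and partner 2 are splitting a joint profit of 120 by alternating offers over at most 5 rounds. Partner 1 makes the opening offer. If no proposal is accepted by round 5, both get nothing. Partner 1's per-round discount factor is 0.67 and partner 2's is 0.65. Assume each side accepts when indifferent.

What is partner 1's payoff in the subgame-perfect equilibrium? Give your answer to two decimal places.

Round 5 (partner 1 proposes): rejection yields 0 for partner 2; partner 1 offers 0 and keeps 120.
Round 4 (partner 2 proposes): partner 1 can get 120 next round, worth 0.67 × 120 = 80.4 now. Partner 2 offers 80.4 and keeps 120 − 80.4 = 39.6.
Round 3 (partner 1 proposes): partner 2 can get 39.6 next round, worth 0.65 × 39.6 = 25.74 now. Partner 1 offers 25.74 and keeps 120 − 25.74 = 94.26.
Round 2 (partner 2 proposes): partner 1 can get 94.26 next round, worth 0.67 × 94.26 = 63.1542 now. Partner 2 offers 63.1542 and keeps 120 − 63.1542 = 56.8458.
Round 1 (partner 1 proposes): partner 2 can get 56.8458 next round, worth 0.65 × 56.8458 = 36.94977 now, so partner 1 offers 36.94977, keeping 83.05023.

83.05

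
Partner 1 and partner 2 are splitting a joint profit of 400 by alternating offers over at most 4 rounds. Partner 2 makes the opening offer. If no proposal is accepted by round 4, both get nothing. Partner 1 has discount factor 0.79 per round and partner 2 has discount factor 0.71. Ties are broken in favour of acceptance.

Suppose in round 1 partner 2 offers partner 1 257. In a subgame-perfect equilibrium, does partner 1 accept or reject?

Reject

Round 4 (partner 1 proposes): partner 2 will accept anything ≥ 0, so partner 1 offers 0 and keeps 400.
Round 3 (partner 2 proposes): partner 1 can get 400 next round, worth 0.79 × 400 = 316 now. Partner 2 offers 316 and keeps 400 − 316 = 84.
Round 2 (partner 1 proposes): partner 2 can get 84 next round, worth 0.71 × 84 = 59.64 now. Partner 1 offers 59.64 and keeps 400 − 59.64 = 340.36.
So by rejecting in round 1, partner 1 gets 340.36 next round, worth 0.79 × 340.36 = 268.8844 now.
Offer 257 < 268.8844, so partner 1 rejects.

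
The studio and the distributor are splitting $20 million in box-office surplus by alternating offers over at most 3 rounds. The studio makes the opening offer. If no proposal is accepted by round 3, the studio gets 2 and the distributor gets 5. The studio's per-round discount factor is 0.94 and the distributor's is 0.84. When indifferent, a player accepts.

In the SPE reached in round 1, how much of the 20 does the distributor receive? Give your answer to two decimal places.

Round 3 (the studio proposes): the distributor gets 5 if talks fail, so the studio offers 5 and keeps 15.
Round 2 (the distributor proposes): the studio can get 15 next round, worth 0.94 × 15 = 14.1 now; the distributor offers that and keeps 5.9.
Round 1 (the studio proposes): the distributor can get 5.9 next round, worth 0.84 × 5.9 = 4.956 now. The studio offers 4.956 and keeps 20 − 4.956 = 15.044.

4.96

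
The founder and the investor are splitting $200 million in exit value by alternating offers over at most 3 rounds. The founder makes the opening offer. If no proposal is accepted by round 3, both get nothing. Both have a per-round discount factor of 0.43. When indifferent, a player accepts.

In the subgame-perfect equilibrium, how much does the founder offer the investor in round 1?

Round 3 (the founder proposes): the investor will accept anything ≥ 0, so the founder offers 0 and keeps 200.
Round 2 (the investor proposes): the founder can get 200 next round, worth 0.43 × 200 = 86 now; the investor offers that and keeps 114.
Round 1 (the founder proposes): the investor can get 114 next round, worth 0.43 × 114 = 49.02 now. The founder offers 49.02 and keeps 200 − 49.02 = 150.98.

49.02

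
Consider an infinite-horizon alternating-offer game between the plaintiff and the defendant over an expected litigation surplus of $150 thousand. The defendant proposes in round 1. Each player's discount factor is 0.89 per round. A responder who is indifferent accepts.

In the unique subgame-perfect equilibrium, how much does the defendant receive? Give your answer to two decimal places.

79.37

In a stationary SPE each proposer offers the other exactly their discounted continuation value.
If the defendant keeps x when proposing and the plaintiff keeps y when proposing, then x = 150 − 0.89y and y = 150 − 0.89x.
Solving: x = 150(1 − 0.89) / (1 − 0.89·0.89) = 16.5 / 0.2079 ≈ 79.3651.
The plaintiff gets 150 − 79.3651 ≈ 70.6349.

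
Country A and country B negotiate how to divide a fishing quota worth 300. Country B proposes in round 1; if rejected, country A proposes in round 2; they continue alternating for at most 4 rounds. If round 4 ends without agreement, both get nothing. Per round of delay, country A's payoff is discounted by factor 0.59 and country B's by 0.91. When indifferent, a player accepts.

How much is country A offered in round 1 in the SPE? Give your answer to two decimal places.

Work backward from the last round.
Round 4 (country A proposes): rejection yields 0 for country B; country A offers 0 and keeps 300.
Round 3 (country B proposes): country A can get 300 next round, worth 0.59 × 300 = 177 now. Country B offers 177 and keeps 300 − 177 = 123.
Round 2 (country A proposes): country B can get 123 next round, worth 0.91 × 123 = 111.93 now. Country A offers 111.93 and keeps 300 − 111.93 = 188.07.
Round 1 (country B proposes): country A can get 188.07 next round, worth 0.59 × 188.07 = 110.9613 now. Country B offers 110.9613 and keeps 300 − 110.9613 = 189.0387.

110.96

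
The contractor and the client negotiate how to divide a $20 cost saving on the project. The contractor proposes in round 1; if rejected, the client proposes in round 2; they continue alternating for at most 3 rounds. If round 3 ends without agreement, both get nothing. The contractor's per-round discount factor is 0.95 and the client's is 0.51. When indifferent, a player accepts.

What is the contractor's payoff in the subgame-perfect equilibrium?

19.49

Round 3 (the contractor proposes): the client will accept anything ≥ 0, so the contractor offers 0 and keeps 20.
Round 2 (the client proposes): the contractor can get 20 next round, worth 0.95 × 20 = 19 now; the client offers that and keeps 1.
Round 1 (the contractor proposes): the client can get 1 next round, worth 0.51 × 1 = 0.51 now, so the contractor offers 0.51, keeping 19.49.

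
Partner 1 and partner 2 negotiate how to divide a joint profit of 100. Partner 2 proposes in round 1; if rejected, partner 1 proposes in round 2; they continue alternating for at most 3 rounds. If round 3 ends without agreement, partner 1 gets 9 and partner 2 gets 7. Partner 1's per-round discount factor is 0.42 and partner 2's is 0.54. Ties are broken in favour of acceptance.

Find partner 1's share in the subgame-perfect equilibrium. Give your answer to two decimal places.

21.36

Solve by backward induction from round 3.
Round 3 (partner 2 proposes): partner 1 gets 9 if talks fail, so partner 2 offers 9 and keeps 91.
Round 2 (partner 1 proposes): partner 2 can get 91 next round, worth 0.54 × 91 = 49.14 now. Partner 1 offers 49.14 and keeps 100 − 49.14 = 50.86.
Round 1 (partner 2 proposes): partner 1 can get 50.86 next round, worth 0.42 × 50.86 = 21.3612 now, so partner 2 offers 21.3612, keeping 78.6388.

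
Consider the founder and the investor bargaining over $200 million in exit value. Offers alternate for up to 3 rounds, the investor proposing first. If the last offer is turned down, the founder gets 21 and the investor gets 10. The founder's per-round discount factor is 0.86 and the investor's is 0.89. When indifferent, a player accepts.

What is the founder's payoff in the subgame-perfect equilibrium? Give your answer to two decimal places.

Round 3 (the investor proposes): the founder gets 21 if talks fail, so the investor offers 21 and keeps 179.
Round 2 (the founder proposes): the investor can get 179 next round, worth 0.89 × 179 = 159.31 now, so the founder offers 159.31, keeping 40.69.
Round 1 (the investor proposes): the founder can get 40.69 next round, worth 0.86 × 40.69 = 34.9934 now, so the investor offers 34.9934, keeping 165.0066.

34.99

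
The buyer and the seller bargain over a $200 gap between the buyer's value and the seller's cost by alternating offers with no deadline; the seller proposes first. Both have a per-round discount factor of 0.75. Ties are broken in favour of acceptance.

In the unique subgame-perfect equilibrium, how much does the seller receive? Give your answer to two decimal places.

In a stationary SPE each proposer offers the other exactly their discounted continuation value.
If the seller keeps x when proposing and the buyer keeps y when proposing, then x = 200 − 0.75y and y = 200 − 0.75x.
Solving: x = 200(1 − 0.75) / (1 − 0.75·0.75) = 50 / 0.4375 ≈ 114.2857.
The buyer gets 200 − 114.2857 ≈ 85.7143.

114.29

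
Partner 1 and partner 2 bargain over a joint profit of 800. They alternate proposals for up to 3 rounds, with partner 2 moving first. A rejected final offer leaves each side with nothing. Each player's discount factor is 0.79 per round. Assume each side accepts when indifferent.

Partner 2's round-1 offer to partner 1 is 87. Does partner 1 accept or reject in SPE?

Round 3 (partner 2 proposes): partner 1 will accept anything ≥ 0, so partner 2 offers 0 and keeps 800.
Round 2 (partner 1 proposes): partner 2 can get 800 next round, worth 0.79 × 800 = 632 now, so partner 1 offers 632, keeping 168.
So by rejecting in round 1, partner 1 gets 168 next round, worth 0.79 × 168 = 132.72 now.
Offer 87 < 132.72, so partner 1 rejects.

Reject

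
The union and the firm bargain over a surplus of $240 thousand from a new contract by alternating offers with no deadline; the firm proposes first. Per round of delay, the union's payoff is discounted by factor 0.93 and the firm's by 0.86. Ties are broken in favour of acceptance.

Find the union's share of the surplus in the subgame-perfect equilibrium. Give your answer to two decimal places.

In a stationary SPE each proposer offers the other exactly their discounted continuation value.
If the firm keeps x when proposing and the union keeps y when proposing, then x = 240 − 0.93y and y = 240 − 0.86x.
Solving: x = 240(1 − 0.93) / (1 − 0.86·0.93) = 16.8 / 0.2002 ≈ 83.9161.
The union gets 240 − 83.9161 ≈ 156.0839.

156.08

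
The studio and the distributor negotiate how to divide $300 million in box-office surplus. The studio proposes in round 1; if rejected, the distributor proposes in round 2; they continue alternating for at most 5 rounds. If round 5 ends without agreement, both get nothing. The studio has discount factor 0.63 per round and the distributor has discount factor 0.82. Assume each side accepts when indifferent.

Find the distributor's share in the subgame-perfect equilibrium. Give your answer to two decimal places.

138.04

Round 5 (the studio proposes): the distributor will accept anything ≥ 0, so the studio offers 0 and keeps 300.
Round 4 (the distributor proposes): the studio can get 300 next round, worth 0.63 × 300 = 189 now; the distributor offers that and keeps 111.
Round 3 (the studio proposes): the distributor can get 111 next round, worth 0.82 × 111 = 91.02 now; the studio offers that and keeps 208.98.
Round 2 (the distributor proposes): the studio can get 208.98 next round, worth 0.63 × 208.98 = 131.6574 now. The distributor offers 131.6574 and keeps 300 − 131.6574 = 168.3426.
Round 1 (the studio proposes): the distributor can get 168.3426 next round, worth 0.82 × 168.3426 = 138.040932 now. The studio offers 138.040932 and keeps 300 − 138.040932 = 161.959068.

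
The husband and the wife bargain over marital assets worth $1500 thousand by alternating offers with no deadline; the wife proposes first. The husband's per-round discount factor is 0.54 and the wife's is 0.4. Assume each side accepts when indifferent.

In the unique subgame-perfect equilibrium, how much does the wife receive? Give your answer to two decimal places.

Let x be the wife's share when the wife proposes and y be the husband's share when the husband proposes.
The husband accepts iff offered ≥ 0.54·y, so x = 1500 − 0.54y. Symmetrically y = 1500 − 0.4x.
Substituting: x = 1500 − 0.54(1500 − 0.4x), giving x(1 − 0.4·0.54) = 1500(1 − 0.54).
So x = 1500 × 0.46 / 0.784 ≈ 880.1020, and the husband receives 1500 − x ≈ 619.8980.

880.10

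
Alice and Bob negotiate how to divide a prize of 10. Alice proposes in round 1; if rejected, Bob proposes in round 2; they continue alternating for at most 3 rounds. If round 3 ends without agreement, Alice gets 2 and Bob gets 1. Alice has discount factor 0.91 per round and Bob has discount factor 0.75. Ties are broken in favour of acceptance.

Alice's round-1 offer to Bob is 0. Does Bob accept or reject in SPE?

Round 3 (Alice proposes): Bob gets 1 if talks fail, so Alice offers 1 and keeps 9.
Round 2 (Bob proposes): Alice can get 9 next round, worth 0.91 × 9 = 8.19 now; Bob offers that and keeps 1.81.
So by rejecting in round 1, Bob gets 1.81 next round, worth 0.75 × 1.81 = 1.3575 now.
Offer 0 < 1.3575, so Bob rejects.

Reject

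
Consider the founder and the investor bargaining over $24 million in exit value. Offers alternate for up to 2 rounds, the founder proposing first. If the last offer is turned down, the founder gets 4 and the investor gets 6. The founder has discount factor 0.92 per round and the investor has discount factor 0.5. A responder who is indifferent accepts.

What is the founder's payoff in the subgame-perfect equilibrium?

14

Round 2 (the investor proposes): the founder gets 4 if talks fail, so the investor offers 4 and keeps 20.
Round 1 (the founder proposes): the investor can get 20 next round, worth 0.5 × 20 = 10 now. The founder offers 10 and keeps 24 − 10 = 14.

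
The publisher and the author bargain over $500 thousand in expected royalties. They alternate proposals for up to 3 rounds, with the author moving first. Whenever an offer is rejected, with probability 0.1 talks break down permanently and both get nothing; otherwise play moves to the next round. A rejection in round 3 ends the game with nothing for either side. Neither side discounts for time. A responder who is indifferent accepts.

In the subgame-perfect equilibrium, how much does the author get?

455

By backward induction:
Round 3 (the author proposes): the publisher will accept anything ≥ 0, so the author offers 0 and keeps 500.
Round 2 (the publisher proposes): rejecting gives the author an expected 0.9 × 500 = 450. The publisher offers 450 and keeps 500 − 450 = 50.
Round 1 (the author proposes): rejecting gives the publisher an expected 0.9 × 50 = 45, so the author offers 45, keeping 455.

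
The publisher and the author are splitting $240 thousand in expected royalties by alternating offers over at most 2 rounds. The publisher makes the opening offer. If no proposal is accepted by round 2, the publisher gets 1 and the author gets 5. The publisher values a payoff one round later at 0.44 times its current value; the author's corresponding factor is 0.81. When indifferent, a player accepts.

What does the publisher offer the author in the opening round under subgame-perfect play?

193.59

Work backward from the last round.
Round 2 (the author proposes): the publisher gets 1 if talks fail, so the author offers 1 and keeps 239.
Round 1 (the publisher proposes): the author can get 239 next round, worth 0.81 × 239 = 193.59 now. The publisher offers 193.59 and keeps 240 − 193.59 = 46.41.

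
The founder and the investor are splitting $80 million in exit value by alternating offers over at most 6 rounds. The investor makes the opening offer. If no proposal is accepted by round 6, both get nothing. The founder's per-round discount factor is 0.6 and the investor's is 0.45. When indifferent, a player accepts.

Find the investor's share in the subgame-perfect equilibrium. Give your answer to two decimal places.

Round 6 (the founder proposes): the investor will accept anything ≥ 0, so the founder offers 0 and keeps 80.
Round 5 (the investor proposes): the founder can get 80 next round, worth 0.6 × 80 = 48 now. The investor offers 48 and keeps 80 − 48 = 32.
Round 4 (the founder proposes): the investor can get 32 next round, worth 0.45 × 32 = 14.4 now, so the founder offers 14.4, keeping 65.6.
Round 3 (the investor proposes): the founder can get 65.6 next round, worth 0.6 × 65.6 = 39.36 now, so the investor offers 39.36, keeping 40.64.
Round 2 (the founder proposes): the investor can get 40.64 next round, worth 0.45 × 40.64 = 18.288 now, so the founder offers 18.288, keeping 61.712.
Round 1 (the investor proposes): the founder can get 61.712 next round, worth 0.6 × 61.712 = 37.0272 now. The investor offers 37.0272 and keeps 80 − 37.0272 = 42.9728.

42.97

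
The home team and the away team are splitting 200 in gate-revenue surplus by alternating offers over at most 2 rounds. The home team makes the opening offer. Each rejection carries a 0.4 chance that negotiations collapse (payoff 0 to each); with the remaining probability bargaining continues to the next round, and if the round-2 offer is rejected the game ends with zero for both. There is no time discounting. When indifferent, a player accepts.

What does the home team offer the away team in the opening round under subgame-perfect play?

120

Round 2 (the away team proposes): the home team will accept anything ≥ 0, so the away team offers 0 and keeps 200.
Round 1 (the home team proposes): rejecting gives the away team an expected 0.6 × 200 = 120. The home team offers 120 and keeps 200 − 120 = 80.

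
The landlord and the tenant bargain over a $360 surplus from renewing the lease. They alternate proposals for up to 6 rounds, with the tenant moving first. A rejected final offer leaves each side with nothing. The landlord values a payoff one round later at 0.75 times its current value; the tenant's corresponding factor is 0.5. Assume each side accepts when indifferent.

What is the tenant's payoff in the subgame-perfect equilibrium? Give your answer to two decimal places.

Round 6 (the landlord proposes): rejection yields 0 for the tenant; the landlord offers 0 and keeps 360.
Round 5 (the tenant proposes): the landlord can get 360 next round, worth 0.75 × 360 = 270 now; the tenant offers that and keeps 90.
Round 4 (the landlord proposes): the tenant can get 90 next round, worth 0.5 × 90 = 45 now. The landlord offers 45 and keeps 360 − 45 = 315.
Round 3 (the tenant proposes): the landlord can get 315 next round, worth 0.75 × 315 = 236.25 now; the tenant offers that and keeps 123.75.
Round 2 (the landlord proposes): the tenant can get 123.75 next round, worth 0.5 × 123.75 = 61.875 now, so the landlord offers 61.875, keeping 298.125.
Round 1 (the tenant proposes): the landlord can get 298.125 next round, worth 0.75 × 298.125 = 223.59375 now, so the tenant offers 223.59375, keeping 136.40625.

136.41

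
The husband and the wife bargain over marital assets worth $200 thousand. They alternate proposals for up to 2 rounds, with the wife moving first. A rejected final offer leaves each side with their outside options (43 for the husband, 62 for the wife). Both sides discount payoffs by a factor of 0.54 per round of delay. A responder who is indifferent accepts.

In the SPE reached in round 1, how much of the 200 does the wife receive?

Round 2 (the husband proposes): the wife gets 62 if talks fail, so the husband offers 62 and keeps 138.
Round 1 (the wife proposes): the husband can get 138 next round, worth 0.54 × 138 = 74.52 now. The wife offers 74.52 and keeps 200 − 74.52 = 125.48.

125.48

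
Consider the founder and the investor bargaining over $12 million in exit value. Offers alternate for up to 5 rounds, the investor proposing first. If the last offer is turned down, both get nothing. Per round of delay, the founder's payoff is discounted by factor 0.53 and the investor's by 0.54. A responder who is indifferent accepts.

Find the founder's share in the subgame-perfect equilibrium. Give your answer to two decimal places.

3.76

Solve by backward induction from round 5.
Round 5 (the investor proposes): the founder will accept anything ≥ 0, so the investor offers 0 and keeps 12.
Round 4 (the founder proposes): the investor can get 12 next round, worth 0.54 × 12 = 6.48 now, so the founder offers 6.48, keeping 5.52.
Round 3 (the investor proposes): the founder can get 5.52 next round, worth 0.53 × 5.52 = 2.9256 now, so the investor offers 2.9256, keeping 9.0744.
Round 2 (the founder proposes): the investor can get 9.0744 next round, worth 0.54 × 9.0744 = 4.900176 now, so the founder offers 4.900176, keeping 7.099824.
Round 1 (the investor proposes): the founder can get 7.099824 next round, worth 0.53 × 7.099824 = 3.76290672 now, so the investor offers 3.76290672, keeping 8.23709328.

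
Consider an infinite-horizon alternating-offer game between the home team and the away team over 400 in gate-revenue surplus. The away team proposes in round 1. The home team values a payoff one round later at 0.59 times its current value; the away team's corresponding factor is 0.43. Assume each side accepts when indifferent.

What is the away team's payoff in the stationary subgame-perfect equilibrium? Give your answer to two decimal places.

219.75

Let x be the away team's share when the away team proposes and y be the home team's share when the home team proposes.
The home team accepts iff offered ≥ 0.59·y, so x = 400 − 0.59y. Symmetrically y = 400 − 0.43x.
Substituting: x = 400 − 0.59(400 − 0.43x), giving x(1 − 0.43·0.59) = 400(1 − 0.59).
So x = 400 × 0.41 / 0.7463 ≈ 219.7508, and the home team receives 400 − x ≈ 180.2492.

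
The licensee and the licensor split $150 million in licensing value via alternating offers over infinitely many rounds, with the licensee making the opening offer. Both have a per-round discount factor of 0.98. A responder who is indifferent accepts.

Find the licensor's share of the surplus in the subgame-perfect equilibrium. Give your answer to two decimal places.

74.24

When the licensee proposes, the licensor accepts any offer worth at least 0.98 times what the licensor would get by proposing next round; and vice versa.
This gives x = 150 − 0.98y and y = 150 − 0.98x, where x and y are each side's share when it proposes.
Hence (1 − 0.98·0.98)x = 150(1 − 0.98), i.e. 0.0396·x = 3.
x ≈ 75.7576; the licensor's share is 150 − x ≈ 74.2424.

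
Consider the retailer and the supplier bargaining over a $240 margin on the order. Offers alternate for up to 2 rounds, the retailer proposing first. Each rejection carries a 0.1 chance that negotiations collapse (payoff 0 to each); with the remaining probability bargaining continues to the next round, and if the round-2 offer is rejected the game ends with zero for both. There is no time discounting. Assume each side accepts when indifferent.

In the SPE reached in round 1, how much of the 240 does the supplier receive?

By backward induction:
Round 2 (the supplier proposes): rejection yields 0 for the retailer; the supplier offers 0 and keeps 240.
Round 1 (the retailer proposes): rejecting gives the supplier an expected 0.9 × 240 = 216, so the retailer offers 216, keeping 24.

216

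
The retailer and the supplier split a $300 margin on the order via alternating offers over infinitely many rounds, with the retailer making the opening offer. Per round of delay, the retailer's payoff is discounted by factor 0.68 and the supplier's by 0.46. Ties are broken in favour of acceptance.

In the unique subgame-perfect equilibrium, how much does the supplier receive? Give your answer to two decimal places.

Let x be the retailer's share when the retailer proposes and y be the supplier's share when the supplier proposes.
The supplier accepts iff offered ≥ 0.46·y, so x = 300 − 0.46y. Symmetrically y = 300 − 0.68x.
Substituting: x = 300 − 0.46(300 − 0.68x), giving x(1 − 0.68·0.46) = 300(1 − 0.46).
So x = 300 × 0.54 / 0.6872 ≈ 235.7392, and the supplier receives 300 − x ≈ 64.2608.

64.26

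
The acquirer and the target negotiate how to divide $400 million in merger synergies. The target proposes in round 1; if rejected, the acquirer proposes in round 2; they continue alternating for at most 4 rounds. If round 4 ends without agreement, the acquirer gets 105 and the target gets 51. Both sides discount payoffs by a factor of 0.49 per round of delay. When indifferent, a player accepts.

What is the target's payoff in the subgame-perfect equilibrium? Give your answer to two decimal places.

Round 4 (the acquirer proposes): the target gets 51 if talks fail, so the acquirer offers 51 and keeps 349.
Round 3 (the target proposes): the acquirer can get 349 next round, worth 0.49 × 349 = 171.01 now, so the target offers 171.01, keeping 228.99.
Round 2 (the acquirer proposes): the target can get 228.99 next round, worth 0.49 × 228.99 = 112.2051 now. The acquirer offers 112.2051 and keeps 400 − 112.2051 = 287.7949.
Round 1 (the target proposes): the acquirer can get 287.7949 next round, worth 0.49 × 287.7949 = 141.019501 now. The target offers 141.019501 and keeps 400 − 141.019501 = 258.980499.

258.98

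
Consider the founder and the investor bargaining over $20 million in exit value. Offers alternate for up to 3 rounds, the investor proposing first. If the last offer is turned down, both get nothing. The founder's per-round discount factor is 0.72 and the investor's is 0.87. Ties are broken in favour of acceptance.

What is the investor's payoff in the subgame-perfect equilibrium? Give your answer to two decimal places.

18.13

Round 3 (the investor proposes): rejection yields 0 for the founder; the investor offers 0 and keeps 20.
Round 2 (the founder proposes): the investor can get 20 next round, worth 0.87 × 20 = 17.4 now; the founder offers that and keeps 2.6.
Round 1 (the investor proposes): the founder can get 2.6 next round, worth 0.72 × 2.6 = 1.872 now; the investor offers that and keeps 18.128.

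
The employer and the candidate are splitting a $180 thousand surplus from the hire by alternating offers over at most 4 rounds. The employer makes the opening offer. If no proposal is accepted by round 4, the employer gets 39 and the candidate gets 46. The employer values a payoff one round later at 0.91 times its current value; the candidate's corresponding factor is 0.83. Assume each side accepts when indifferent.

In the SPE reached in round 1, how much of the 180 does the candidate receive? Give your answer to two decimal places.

101.84

Round 4 (the candidate proposes): the employer gets 39 if talks fail, so the candidate offers 39 and keeps 141.
Round 3 (the employer proposes): the candidate can get 141 next round, worth 0.83 × 141 = 117.03 now. The employer offers 117.03 and keeps 180 − 117.03 = 62.97.
Round 2 (the candidate proposes): the employer can get 62.97 next round, worth 0.91 × 62.97 = 57.3027 now; the candidate offers that and keeps 122.6973.
Round 1 (the employer proposes): the candidate can get 122.6973 next round, worth 0.83 × 122.6973 = 101.838759 now; the employer offers that and keeps 78.161241.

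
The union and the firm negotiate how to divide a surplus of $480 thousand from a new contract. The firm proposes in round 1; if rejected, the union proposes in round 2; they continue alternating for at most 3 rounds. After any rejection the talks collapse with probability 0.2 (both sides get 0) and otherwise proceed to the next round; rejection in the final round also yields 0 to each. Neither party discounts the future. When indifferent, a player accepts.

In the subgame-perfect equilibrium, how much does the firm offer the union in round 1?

Round 3 (the firm proposes): rejection yields 0 for the union; the firm offers 0 and keeps 480.
Round 2 (the union proposes): rejecting gives the firm an expected 0.8 × 480 = 384. The union offers 384 and keeps 480 − 384 = 96.
Round 1 (the firm proposes): rejecting gives the union an expected 0.8 × 96 = 76.8. The firm offers 76.8 and keeps 480 − 76.8 = 403.2.

76.8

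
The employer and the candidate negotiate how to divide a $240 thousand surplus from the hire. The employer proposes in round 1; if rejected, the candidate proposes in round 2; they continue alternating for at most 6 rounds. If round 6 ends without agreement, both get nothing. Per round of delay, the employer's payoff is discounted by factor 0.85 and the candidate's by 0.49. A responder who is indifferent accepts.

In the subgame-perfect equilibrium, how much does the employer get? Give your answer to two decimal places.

194.61

Round 6 (the candidate proposes): the employer will accept anything ≥ 0, so the candidate offers 0 and keeps 240.
Round 5 (the employer proposes): the candidate can get 240 next round, worth 0.49 × 240 = 117.6 now; the employer offers that and keeps 122.4.
Round 4 (the candidate proposes): the employer can get 122.4 next round, worth 0.85 × 122.4 = 104.04 now. The candidate offers 104.04 and keeps 240 − 104.04 = 135.96.
Round 3 (the employer proposes): the candidate can get 135.96 next round, worth 0.49 × 135.96 = 66.6204 now, so the employer offers 66.6204, keeping 173.3796.
Round 2 (the candidate proposes): the employer can get 173.3796 next round, worth 0.85 × 173.3796 = 147.37266 now, so the candidate offers 147.37266, keeping 92.62734.
Round 1 (the employer proposes): the candidate can get 92.62734 next round, worth 0.49 × 92.62734 = 45.3873966 now. The employer offers 45.3873966 and keeps 240 − 45.3873966 = 194.6126034.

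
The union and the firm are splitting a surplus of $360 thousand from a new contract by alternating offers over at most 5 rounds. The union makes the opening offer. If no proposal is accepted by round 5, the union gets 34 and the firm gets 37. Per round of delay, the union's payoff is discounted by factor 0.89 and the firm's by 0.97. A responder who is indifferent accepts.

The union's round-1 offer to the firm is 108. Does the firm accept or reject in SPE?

Accept

Work out the firm's continuation value if the offer is rejected.
Round 5 (the union proposes): the firm gets 37 if talks fail, so the union offers 37 and keeps 323.
Round 4 (the firm proposes): the union can get 323 next round, worth 0.89 × 323 = 287.47 now, so the firm offers 287.47, keeping 72.53.
Round 3 (the union proposes): the firm can get 72.53 next round, worth 0.97 × 72.53 = 70.3541 now; the union offers that and keeps 289.6459.
Round 2 (the firm proposes): the union can get 289.6459 next round, worth 0.89 × 289.6459 = 257.784851 now, so the firm offers 257.784851, keeping 102.215149.
So by rejecting in round 1, the firm gets 102.215149 next round, worth 0.97 × 102.215149 = 99.14869453 now.
Offer 108 ≥ 99.14869453, so the firm accepts.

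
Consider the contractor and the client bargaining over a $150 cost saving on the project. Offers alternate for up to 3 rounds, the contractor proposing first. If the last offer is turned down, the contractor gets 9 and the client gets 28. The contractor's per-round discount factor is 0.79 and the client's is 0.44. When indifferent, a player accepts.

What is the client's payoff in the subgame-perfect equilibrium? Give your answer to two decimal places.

23.59

Work backward from the last round.
Round 3 (the contractor proposes): the client gets 28 if talks fail, so the contractor offers 28 and keeps 122.
Round 2 (the client proposes): the contractor can get 122 next round, worth 0.79 × 122 = 96.38 now. The client offers 96.38 and keeps 150 − 96.38 = 53.62.
Round 1 (the contractor proposes): the client can get 53.62 next round, worth 0.44 × 53.62 = 23.5928 now. The contractor offers 23.5928 and keeps 150 − 23.5928 = 126.4072.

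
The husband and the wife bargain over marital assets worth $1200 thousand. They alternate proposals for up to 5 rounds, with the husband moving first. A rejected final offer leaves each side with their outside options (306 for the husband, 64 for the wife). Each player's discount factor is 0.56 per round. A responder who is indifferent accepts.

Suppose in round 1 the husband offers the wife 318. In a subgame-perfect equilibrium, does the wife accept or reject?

Round 5 (the husband proposes): the wife gets 64 if talks fail, so the husband offers 64 and keeps 1136.
Round 4 (the wife proposes): the husband can get 1136 next round, worth 0.56 × 1136 = 636.16 now. The wife offers 636.16 and keeps 1200 − 636.16 = 563.84.
Round 3 (the husband proposes): the wife can get 563.84 next round, worth 0.56 × 563.84 = 315.7504 now. The husband offers 315.7504 and keeps 1200 − 315.7504 = 884.2496.
Round 2 (the wife proposes): the husband can get 884.2496 next round, worth 0.56 × 884.2496 = 495.179776 now. The wife offers 495.179776 and keeps 1200 − 495.179776 = 704.820224.
So by rejecting in round 1, the wife gets 704.820224 next round, worth 0.56 × 704.820224 = 394.69932544 now.
Offer 318 < 394.69932544, so the wife rejects.

Reject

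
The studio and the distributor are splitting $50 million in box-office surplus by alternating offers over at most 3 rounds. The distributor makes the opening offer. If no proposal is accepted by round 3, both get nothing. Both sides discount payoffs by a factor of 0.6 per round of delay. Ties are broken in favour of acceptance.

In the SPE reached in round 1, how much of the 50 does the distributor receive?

Solve by backward induction from round 3.
Round 3 (the distributor proposes): the studio will accept anything ≥ 0, so the distributor offers 0 and keeps 50.
Round 2 (the studio proposes): the distributor can get 50 next round, worth 0.6 × 50 = 30 now. The studio offers 30 and keeps 50 − 30 = 20.
Round 1 (the distributor proposes): the studio can get 20 next round, worth 0.6 × 20 = 12 now; the distributor offers that and keeps 38.

38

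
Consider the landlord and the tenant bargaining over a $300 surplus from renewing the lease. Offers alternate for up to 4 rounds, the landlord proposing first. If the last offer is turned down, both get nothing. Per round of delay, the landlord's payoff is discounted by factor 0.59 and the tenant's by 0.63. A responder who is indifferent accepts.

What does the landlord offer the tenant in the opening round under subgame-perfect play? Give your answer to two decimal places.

147.74

Round 4 (the tenant proposes): the landlord will accept anything ≥ 0, so the tenant offers 0 and keeps 300.
Round 3 (the landlord proposes): the tenant can get 300 next round, worth 0.63 × 300 = 189 now. The landlord offers 189 and keeps 300 − 189 = 111.
Round 2 (the tenant proposes): the landlord can get 111 next round, worth 0.59 × 111 = 65.49 now. The tenant offers 65.49 and keeps 300 − 65.49 = 234.51.
Round 1 (the landlord proposes): the tenant can get 234.51 next round, worth 0.63 × 234.51 = 147.7413 now; the landlord offers that and keeps 152.2587.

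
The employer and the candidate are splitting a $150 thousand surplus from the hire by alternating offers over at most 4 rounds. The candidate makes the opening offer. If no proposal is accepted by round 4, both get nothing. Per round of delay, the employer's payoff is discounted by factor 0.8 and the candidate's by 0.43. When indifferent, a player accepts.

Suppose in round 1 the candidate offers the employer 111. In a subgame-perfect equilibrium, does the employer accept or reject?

Work out the employer's continuation value if the offer is rejected.
Round 4 (the employer proposes): the candidate will accept anything ≥ 0, so the employer offers 0 and keeps 150.
Round 3 (the candidate proposes): the employer can get 150 next round, worth 0.8 × 150 = 120 now. The candidate offers 120 and keeps 150 − 120 = 30.
Round 2 (the employer proposes): the candidate can get 30 next round, worth 0.43 × 30 = 12.9 now, so the employer offers 12.9, keeping 137.1.
So by rejecting in round 1, the employer gets 137.1 next round, worth 0.8 × 137.1 = 109.68 now.
Offer 111 ≥ 109.68, so the employer accepts.

Accept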